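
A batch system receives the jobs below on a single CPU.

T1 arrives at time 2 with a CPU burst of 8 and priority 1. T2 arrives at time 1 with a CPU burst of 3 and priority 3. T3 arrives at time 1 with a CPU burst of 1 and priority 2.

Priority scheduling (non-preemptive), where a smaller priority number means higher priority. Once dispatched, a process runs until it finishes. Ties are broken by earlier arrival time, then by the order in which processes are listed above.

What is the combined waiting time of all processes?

9

Timeline: | idle 0-1 | T3 1-2 | T1 2-10 | T2 10-13 |
Completion: T1=10  T2=13  T3=2
Turnaround (C−A): T1=8  T2=12  T3=1
Waiting = turnaround − burst: T1=0, T2=9, T3=0
Total waiting = 0 + 9 + 0 = 9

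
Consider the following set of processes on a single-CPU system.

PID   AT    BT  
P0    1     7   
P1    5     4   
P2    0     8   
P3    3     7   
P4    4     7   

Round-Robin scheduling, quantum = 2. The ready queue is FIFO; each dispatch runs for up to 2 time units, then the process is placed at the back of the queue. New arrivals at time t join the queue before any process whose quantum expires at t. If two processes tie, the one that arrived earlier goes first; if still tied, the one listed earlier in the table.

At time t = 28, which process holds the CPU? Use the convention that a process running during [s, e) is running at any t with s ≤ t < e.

P4

Timeline: | P2 0-2 | P0 2-4 | P2 4-6 | P3 6-8 | P4 8-10 | P0 10-12 | P1 12-14 | P2 14-16 | P3 16-18 | P4 18-20 | P0 20-22 | P1 22-24 | P2 24-26 | P3 26-28 | P4 28-30 | P0 30-31 | P3 31-32 | P4 32-33 |
Completion: P0=31  P1=24  P2=26  P3=32  P4=33
Turnaround (C−A): P0=30  P1=19  P2=26  P3=29  P4=29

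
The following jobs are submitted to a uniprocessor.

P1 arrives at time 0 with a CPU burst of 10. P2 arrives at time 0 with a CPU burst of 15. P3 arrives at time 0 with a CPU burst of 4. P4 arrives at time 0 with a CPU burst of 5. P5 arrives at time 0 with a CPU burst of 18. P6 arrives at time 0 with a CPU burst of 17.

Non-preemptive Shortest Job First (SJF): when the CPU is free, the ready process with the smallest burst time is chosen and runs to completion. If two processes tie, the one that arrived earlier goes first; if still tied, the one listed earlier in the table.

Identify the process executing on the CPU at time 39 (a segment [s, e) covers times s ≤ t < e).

P6

Timeline: | P3 0-4 | P4 4-9 | P1 9-19 | P2 19-34 | P6 34-51 | P5 51-69 |
Completion: P1=19  P2=34  P3=4  P4=9  P5=69  P6=51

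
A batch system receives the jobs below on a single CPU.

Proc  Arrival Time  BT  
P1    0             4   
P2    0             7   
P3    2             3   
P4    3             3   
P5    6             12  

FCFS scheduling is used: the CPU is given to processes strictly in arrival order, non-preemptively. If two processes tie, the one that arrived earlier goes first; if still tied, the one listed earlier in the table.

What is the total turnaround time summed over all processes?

64

Schedule: | P1 0-4 | P2 4-11 | P3 11-14 | P4 14-17 | P5 17-29 |
Completion: P1=4  P2=11  P3=14  P4=17  P5=29
Turnaround = completion − arrival: P1=4, P2=11, P3=12, P4=14, P5=23
Total turnaround = 4 + 11 + 12 + 14 + 23 = 64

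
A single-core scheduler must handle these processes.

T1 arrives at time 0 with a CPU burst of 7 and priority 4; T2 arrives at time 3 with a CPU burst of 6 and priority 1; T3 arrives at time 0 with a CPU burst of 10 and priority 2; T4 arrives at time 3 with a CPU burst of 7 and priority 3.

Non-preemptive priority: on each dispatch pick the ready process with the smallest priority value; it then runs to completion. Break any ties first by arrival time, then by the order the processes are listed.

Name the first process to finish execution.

T3

Timeline: | T3 0-10 | T2 10-16 | T4 16-23 | T1 23-30 |
Completion: T1=30  T2=16  T3=10  T4=23
Turnaround (C−A): T1=30  T2=13  T3=10  T4=20
Finish order: T3 → T2 → T4 → T1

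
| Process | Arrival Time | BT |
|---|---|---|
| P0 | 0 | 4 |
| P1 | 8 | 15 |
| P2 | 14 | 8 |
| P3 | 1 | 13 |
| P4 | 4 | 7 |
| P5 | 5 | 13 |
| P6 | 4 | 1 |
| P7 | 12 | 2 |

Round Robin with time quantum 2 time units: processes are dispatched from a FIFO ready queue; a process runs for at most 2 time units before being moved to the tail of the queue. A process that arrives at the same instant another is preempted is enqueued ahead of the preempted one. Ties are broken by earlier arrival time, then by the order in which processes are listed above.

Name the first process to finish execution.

Gantt: | P0 0-2 | P3 2-4 | P0 4-6 | P4 6-8 | P6 8-9 | P3 9-11 | P5 11-13 | P1 13-15 | P4 15-17 | P3 17-19 | P7 19-21 | P5 21-23 | P2 23-25 | P1 25-27 | P4 27-29 | P3 29-31 | P5 31-33 | P2 33-35 | P1 35-37 | P4 37-38 | P3 38-40 | P5 40-42 | P2 42-44 | P1 44-46 | P3 46-48 | P5 48-50 | P2 50-52 | P1 52-54 | P3 54-55 | P5 55-57 | P1 57-59 | P5 59-60 | P1 60-63 |
Completion: P0=6  P1=63  P2=52  P3=55  P4=38  P5=60  P6=9  P7=21
Turnaround (C−A): P0=6  P1=55  P2=38  P3=54  P4=34  P5=55  P6=5  P7=9
Finish order: P0 → P6 → P7 → P4 → P2 → P3 → P5 → P1

P0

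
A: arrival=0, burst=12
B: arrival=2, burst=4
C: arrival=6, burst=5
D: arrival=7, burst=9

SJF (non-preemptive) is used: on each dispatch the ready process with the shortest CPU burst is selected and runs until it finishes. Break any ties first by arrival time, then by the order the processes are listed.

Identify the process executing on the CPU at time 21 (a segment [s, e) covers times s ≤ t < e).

D

Timeline: | A 0-12 | B 12-16 | C 16-21 | D 21-30 |
Completion: A=12  B=16  C=21  D=30
Turnaround (C−A): A=12  B=14  C=15  D=23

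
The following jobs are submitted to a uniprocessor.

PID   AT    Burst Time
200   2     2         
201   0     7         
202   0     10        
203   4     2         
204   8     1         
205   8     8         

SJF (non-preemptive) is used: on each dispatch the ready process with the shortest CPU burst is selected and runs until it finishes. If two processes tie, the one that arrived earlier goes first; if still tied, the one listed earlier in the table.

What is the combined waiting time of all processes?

36

Schedule: | 201 0-7 | 200 7-9 | 204 9-10 | 203 10-12 | 205 12-20 | 202 20-30 |
Completion: 200=9  201=7  202=30  203=12  204=10  205=20
Waiting = turnaround − burst: 200=5, 201=0, 202=20, 203=6, 204=1, 205=4
Total waiting = 5 + 0 + 20 + 6 + 1 + 4 = 36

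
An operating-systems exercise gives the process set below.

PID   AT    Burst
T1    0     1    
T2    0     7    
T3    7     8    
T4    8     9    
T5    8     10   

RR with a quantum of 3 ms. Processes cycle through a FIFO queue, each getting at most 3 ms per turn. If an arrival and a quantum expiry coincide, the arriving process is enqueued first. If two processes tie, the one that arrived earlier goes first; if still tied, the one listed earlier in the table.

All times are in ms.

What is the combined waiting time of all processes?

48

Schedule: | T1 0-1 | T2 1-7 | T3 7-10 | T2 10-11 | T4 11-14 | T5 14-17 | T3 17-20 | T4 20-23 | T5 23-26 | T3 26-28 | T4 28-31 | T5 31-35 |
Completion: T1=1  T2=11  T3=28  T4=31  T5=35
Turnaround (C−A): T1=1  T2=11  T3=21  T4=23  T5=27
Waiting = turnaround − burst: T1=0, T2=4, T3=13, T4=14, T5=17
Total waiting = 0 + 4 + 13 + 14 + 17 = 48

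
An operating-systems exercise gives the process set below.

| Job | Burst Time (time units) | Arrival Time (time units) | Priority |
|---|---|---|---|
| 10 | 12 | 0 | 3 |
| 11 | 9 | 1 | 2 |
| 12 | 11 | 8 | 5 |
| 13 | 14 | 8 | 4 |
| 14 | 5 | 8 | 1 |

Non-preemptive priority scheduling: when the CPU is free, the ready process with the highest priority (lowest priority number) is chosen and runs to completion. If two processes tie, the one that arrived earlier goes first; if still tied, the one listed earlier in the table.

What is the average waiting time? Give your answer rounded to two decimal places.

14.00

Gantt: | 10 0-12 | 14 12-17 | 11 17-26 | 13 26-40 | 12 40-51 |
Completion: 10=12  11=26  12=51  13=40  14=17
Turnaround (C−A): 10=12  11=25  12=43  13=32  14=9
Waiting times: 10=0, 11=16, 12=32, 13=18, 14=4
Average waiting = (0+16+32+18+4) / 5 = 70/5 = 14.00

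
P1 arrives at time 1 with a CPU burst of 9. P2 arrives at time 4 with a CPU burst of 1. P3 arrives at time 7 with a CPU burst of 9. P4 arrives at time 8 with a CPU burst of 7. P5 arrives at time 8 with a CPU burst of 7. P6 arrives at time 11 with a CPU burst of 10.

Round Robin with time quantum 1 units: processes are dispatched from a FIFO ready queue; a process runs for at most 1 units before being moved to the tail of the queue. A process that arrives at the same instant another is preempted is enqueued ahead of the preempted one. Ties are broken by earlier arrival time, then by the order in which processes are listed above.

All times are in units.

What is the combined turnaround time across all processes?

148

Gantt: | idle 0-1 | P1 1-4 | P2 4-5 | P1 5-7 | P3 7-8 | P1 8-9 | P4 9-10 | P5 10-11 | P3 11-12 | P1 12-13 | P4 13-14 | P6 14-15 | P5 15-16 | P3 16-17 | P1 17-18 | P4 18-19 | P6 19-20 | P5 20-21 | P3 21-22 | P1 22-23 | P4 23-24 | P6 24-25 | P5 25-26 | P3 26-27 | P4 27-28 | P6 28-29 | P5 29-30 | P3 30-31 | P4 31-32 | P6 32-33 | P5 33-34 | P3 34-35 | P4 35-36 | P6 36-37 | P5 37-38 | P3 38-39 | P6 39-40 | P3 40-41 | P6 41-44 |
Completion: P1=23  P2=5  P3=41  P4=36  P5=38  P6=44
Turnaround (C−A): P1=22  P2=1  P3=34  P4=28  P5=30  P6=33
Turnaround = completion − arrival: P1=22, P2=1, P3=34, P4=28, P5=30, P6=33
Total turnaround = 22 + 1 + 34 + 28 + 30 + 33 = 148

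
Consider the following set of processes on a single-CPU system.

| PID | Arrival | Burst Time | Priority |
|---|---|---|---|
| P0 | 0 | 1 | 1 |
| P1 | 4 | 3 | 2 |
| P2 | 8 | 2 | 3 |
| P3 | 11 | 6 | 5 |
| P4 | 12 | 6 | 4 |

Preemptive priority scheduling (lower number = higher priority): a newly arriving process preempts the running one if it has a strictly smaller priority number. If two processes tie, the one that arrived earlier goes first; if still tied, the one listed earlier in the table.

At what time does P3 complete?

Timeline: | P0 0-1 | idle 1-4 | P1 4-7 | idle 7-8 | P2 8-10 | idle 10-11 | P3 11-12 | P4 12-18 | P3 18-23 |
Completion: P0=1  P1=7  P2=10  P3=23  P4=18

23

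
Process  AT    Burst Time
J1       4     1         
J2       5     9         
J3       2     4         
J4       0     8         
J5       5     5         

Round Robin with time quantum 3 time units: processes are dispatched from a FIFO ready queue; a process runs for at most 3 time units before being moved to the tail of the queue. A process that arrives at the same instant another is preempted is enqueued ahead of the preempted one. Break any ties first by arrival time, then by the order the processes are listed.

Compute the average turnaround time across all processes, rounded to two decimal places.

Timeline: | J4 0-3 | J3 3-6 | J4 6-9 | J1 9-10 | J2 10-13 | J5 13-16 | J3 16-17 | J4 17-19 | J2 19-22 | J5 22-24 | J2 24-27 |
Completion: J1=10  J2=27  J3=17  J4=19  J5=24
Turnaround times: J1=6, J2=22, J3=15, J4=19, J5=19
Average turnaround = (6+22+15+19+19) / 5 = 81/5 = 16.20

16.20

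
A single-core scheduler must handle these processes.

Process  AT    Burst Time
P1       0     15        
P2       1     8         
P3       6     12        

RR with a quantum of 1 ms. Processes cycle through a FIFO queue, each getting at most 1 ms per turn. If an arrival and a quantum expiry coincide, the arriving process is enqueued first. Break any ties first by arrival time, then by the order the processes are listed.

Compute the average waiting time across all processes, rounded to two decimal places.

16.00

Schedule: | P1 0-1 | P2 1-2 | P1 2-3 | P2 3-4 | P1 4-5 | P2 5-6 | P1 6-7 | P3 7-8 | P2 8-9 | P1 9-10 | P3 10-11 | P2 11-12 | P1 12-13 | P3 13-14 | P2 14-15 | P1 15-16 | P3 16-17 | P2 17-18 | P1 18-19 | P3 19-20 | P2 20-21 | P1 21-22 | P3 22-23 | P1 23-24 | P3 24-25 | P1 25-26 | P3 26-27 | P1 27-28 | P3 28-29 | P1 29-30 | P3 30-31 | P1 31-32 | P3 32-33 | P1 33-34 | P3 34-35 |
Completion: P1=34  P2=21  P3=35
Turnaround (C−A): P1=34  P2=20  P3=29
Waiting times: P1=19, P2=12, P3=17
Average waiting = (19+12+17) / 3 = 48/3 = 16.00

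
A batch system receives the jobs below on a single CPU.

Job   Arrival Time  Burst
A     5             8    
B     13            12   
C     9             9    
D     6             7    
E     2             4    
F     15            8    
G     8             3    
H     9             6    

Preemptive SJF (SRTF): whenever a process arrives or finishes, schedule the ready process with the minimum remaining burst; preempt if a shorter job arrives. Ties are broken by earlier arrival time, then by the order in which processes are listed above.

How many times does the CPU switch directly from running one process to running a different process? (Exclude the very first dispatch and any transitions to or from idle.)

8

Schedule: | idle 0-2 | E 2-6 | D 6-8 | G 8-11 | D 11-16 | H 16-22 | A 22-30 | F 30-38 | C 38-47 | B 47-59 |
Completion: A=30  B=59  C=47  D=16  E=6  F=38  G=11  H=22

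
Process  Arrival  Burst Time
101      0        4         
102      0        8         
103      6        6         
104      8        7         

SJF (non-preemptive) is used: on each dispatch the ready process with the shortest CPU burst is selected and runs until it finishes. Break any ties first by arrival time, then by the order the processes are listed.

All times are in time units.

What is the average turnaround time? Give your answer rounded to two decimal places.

Gantt: | 101 0-4 | 102 4-12 | 103 12-18 | 104 18-25 |
Completion: 101=4  102=12  103=18  104=25
Turnaround (C−A): 101=4  102=12  103=12  104=17
Turnaround times: 101=4, 102=12, 103=12, 104=17
Average turnaround = (4+12+12+17) / 4 = 45/4 = 11.25

11.25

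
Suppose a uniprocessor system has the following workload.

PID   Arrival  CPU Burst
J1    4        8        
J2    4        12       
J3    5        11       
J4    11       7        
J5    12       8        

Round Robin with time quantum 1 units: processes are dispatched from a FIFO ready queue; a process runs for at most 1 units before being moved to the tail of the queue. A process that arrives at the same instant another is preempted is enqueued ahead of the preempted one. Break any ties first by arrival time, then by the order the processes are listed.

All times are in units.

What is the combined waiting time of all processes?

142

Schedule: | idle 0-4 | J1 4-5 | J2 5-6 | J3 6-7 | J1 7-8 | J2 8-9 | J3 9-10 | J1 10-11 | J2 11-12 | J3 12-13 | J4 13-14 | J1 14-15 | J5 15-16 | J2 16-17 | J3 17-18 | J4 18-19 | J1 19-20 | J5 20-21 | J2 21-22 | J3 22-23 | J4 23-24 | J1 24-25 | J5 25-26 | J2 26-27 | J3 27-28 | J4 28-29 | J1 29-30 | J5 30-31 | J2 31-32 | J3 32-33 | J4 33-34 | J1 34-35 | J5 35-36 | J2 36-37 | J3 37-38 | J4 38-39 | J5 39-40 | J2 40-41 | J3 41-42 | J4 42-43 | J5 43-44 | J2 44-45 | J3 45-46 | J5 46-47 | J2 47-48 | J3 48-49 | J2 49-50 |
Completion: J1=35  J2=50  J3=49  J4=43  J5=47
Turnaround (C−A): J1=31  J2=46  J3=44  J4=32  J5=35
Waiting = turnaround − burst: J1=23, J2=34, J3=33, J4=25, J5=27
Total waiting = 23 + 34 + 33 + 25 + 27 = 142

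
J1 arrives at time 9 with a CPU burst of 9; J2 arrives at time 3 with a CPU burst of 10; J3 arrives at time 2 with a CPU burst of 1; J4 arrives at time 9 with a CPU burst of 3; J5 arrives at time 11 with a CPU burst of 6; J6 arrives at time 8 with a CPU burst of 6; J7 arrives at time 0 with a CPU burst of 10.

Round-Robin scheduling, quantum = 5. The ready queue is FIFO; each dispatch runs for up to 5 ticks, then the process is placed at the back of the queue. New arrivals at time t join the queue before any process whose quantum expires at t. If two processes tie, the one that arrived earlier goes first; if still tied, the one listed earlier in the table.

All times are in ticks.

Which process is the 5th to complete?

J6

Timeline: | J7 0-5 | J3 5-6 | J2 6-11 | J7 11-16 | J6 16-21 | J1 21-26 | J4 26-29 | J5 29-34 | J2 34-39 | J6 39-40 | J1 40-44 | J5 44-45 |
Completion: J1=44  J2=39  J3=6  J4=29  J5=45  J6=40  J7=16
Finish order: J3 → J7 → J4 → J2 → J6 → J1 → J5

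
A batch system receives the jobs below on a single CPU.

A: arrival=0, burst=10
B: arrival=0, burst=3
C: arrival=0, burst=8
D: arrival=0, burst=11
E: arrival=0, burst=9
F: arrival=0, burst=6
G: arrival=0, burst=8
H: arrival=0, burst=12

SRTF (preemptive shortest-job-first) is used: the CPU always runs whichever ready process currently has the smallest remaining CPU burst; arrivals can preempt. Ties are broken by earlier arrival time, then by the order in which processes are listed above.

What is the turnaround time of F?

Timeline: | B 0-3 | F 3-9 | C 9-17 | G 17-25 | E 25-34 | A 34-44 | D 44-55 | H 55-67 |
Completion: A=44  B=3  C=17  D=55  E=34  F=9  G=25  H=67
Turnaround (C−A): A=44  B=3  C=17  D=55  E=34  F=9  G=25  H=67
Turnaround(F) = completion − arrival = 9 − 0 = 9

9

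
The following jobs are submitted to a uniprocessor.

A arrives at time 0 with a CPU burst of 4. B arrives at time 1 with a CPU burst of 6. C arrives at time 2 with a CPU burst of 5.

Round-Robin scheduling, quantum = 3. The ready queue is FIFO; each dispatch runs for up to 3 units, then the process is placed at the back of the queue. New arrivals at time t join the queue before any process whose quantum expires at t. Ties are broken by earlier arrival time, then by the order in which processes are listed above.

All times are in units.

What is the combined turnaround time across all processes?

Timeline: | A 0-3 | B 3-6 | C 6-9 | A 9-10 | B 10-13 | C 13-15 |
Completion: A=10  B=13  C=15
Turnaround = completion − arrival: A=10, B=12, C=13
Total turnaround = 10 + 12 + 13 = 35

35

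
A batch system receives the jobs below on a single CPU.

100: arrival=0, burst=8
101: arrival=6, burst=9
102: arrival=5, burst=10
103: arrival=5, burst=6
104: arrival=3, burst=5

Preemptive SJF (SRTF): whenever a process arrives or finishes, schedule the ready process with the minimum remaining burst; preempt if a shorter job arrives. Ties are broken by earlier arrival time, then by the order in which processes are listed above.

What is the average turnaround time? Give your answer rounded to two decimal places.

17.40

Schedule: | 100 0-8 | 104 8-13 | 103 13-19 | 101 19-28 | 102 28-38 |
Completion: 100=8  101=28  102=38  103=19  104=13
Turnaround (C−A): 100=8  101=22  102=33  103=14  104=10
Turnaround times: 100=8, 101=22, 102=33, 103=14, 104=10
Average turnaround = (8+22+33+14+10) / 5 = 87/5 = 17.40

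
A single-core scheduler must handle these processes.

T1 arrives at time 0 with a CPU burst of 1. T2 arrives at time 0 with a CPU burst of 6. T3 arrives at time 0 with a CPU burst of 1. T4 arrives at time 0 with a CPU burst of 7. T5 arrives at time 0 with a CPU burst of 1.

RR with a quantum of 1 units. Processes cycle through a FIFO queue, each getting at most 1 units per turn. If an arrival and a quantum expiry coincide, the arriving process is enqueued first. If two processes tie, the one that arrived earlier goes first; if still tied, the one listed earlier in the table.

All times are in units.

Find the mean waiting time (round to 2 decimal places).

4.60

Timeline: | T1 0-1 | T2 1-2 | T3 2-3 | T4 3-4 | T5 4-5 | T2 5-6 | T4 6-7 | T2 7-8 | T4 8-9 | T2 9-10 | T4 10-11 | T2 11-12 | T4 12-13 | T2 13-14 | T4 14-16 |
Completion: T1=1  T2=14  T3=3  T4=16  T5=5
Waiting times: T1=0, T2=8, T3=2, T4=9, T5=4
Average waiting = (0+8+2+9+4) / 5 = 23/5 = 4.60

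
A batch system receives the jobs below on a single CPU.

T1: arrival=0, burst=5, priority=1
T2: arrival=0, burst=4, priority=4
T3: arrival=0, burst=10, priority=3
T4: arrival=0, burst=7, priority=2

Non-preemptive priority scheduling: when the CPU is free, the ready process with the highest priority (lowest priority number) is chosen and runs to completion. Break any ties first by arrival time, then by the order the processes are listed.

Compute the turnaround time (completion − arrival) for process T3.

22

Gantt: | T1 0-5 | T4 5-12 | T3 12-22 | T2 22-26 |
Completion: T1=5  T2=26  T3=22  T4=12
Turnaround (C−A): T1=5  T2=26  T3=22  T4=12
Turnaround(T3) = completion − arrival = 22 − 0 = 22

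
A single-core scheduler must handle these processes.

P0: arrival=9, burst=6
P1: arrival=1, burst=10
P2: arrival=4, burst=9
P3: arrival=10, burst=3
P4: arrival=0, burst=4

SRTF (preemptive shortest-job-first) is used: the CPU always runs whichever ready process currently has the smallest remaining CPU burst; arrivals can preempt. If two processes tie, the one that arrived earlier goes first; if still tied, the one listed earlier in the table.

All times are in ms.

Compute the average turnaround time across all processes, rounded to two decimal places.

12.60

Schedule: | P4 0-4 | P2 4-13 | P3 13-16 | P0 16-22 | P1 22-32 |
Completion: P0=22  P1=32  P2=13  P3=16  P4=4
Turnaround (C−A): P0=13  P1=31  P2=9  P3=6  P4=4
Turnaround times: P0=13, P1=31, P2=9, P3=6, P4=4
Average turnaround = (13+31+9+6+4) / 5 = 63/5 = 12.60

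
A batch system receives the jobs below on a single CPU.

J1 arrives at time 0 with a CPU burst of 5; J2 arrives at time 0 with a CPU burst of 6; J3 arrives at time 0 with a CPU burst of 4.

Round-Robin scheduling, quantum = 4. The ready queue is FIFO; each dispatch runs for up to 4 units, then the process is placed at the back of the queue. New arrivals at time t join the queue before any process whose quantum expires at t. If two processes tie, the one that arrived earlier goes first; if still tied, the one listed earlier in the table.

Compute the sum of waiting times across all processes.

Gantt: | J1 0-4 | J2 4-8 | J3 8-12 | J1 12-13 | J2 13-15 |
Completion: J1=13  J2=15  J3=12
Waiting = turnaround − burst: J1=8, J2=9, J3=8
Total waiting = 8 + 9 + 8 = 25

25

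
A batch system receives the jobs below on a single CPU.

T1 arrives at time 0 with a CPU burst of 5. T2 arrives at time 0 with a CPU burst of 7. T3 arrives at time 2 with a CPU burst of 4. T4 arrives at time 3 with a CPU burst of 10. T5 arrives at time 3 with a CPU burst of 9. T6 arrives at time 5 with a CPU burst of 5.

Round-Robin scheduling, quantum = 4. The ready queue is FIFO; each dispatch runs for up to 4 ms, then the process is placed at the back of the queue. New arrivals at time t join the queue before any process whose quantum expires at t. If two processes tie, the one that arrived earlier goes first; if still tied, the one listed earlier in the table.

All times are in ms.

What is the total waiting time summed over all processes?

124

Schedule: | T1 0-4 | T2 4-8 | T3 8-12 | T4 12-16 | T5 16-20 | T1 20-21 | T6 21-25 | T2 25-28 | T4 28-32 | T5 32-36 | T6 36-37 | T4 37-39 | T5 39-40 |
Completion: T1=21  T2=28  T3=12  T4=39  T5=40  T6=37
Waiting = turnaround − burst: T1=16, T2=21, T3=6, T4=26, T5=28, T6=27
Total waiting = 16 + 21 + 6 + 26 + 28 + 27 = 124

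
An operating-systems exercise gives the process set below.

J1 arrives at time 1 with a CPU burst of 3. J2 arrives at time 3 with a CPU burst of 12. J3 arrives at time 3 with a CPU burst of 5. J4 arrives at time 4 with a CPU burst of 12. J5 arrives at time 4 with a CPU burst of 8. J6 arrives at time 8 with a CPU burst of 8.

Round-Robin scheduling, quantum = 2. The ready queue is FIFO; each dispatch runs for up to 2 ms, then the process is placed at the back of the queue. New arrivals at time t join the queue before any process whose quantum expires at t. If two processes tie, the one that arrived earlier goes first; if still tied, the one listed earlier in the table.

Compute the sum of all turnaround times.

188

Schedule: | idle 0-1 | J1 1-3 | J2 3-5 | J3 5-7 | J1 7-8 | J4 8-10 | J5 10-12 | J2 12-14 | J3 14-16 | J6 16-18 | J4 18-20 | J5 20-22 | J2 22-24 | J3 24-25 | J6 25-27 | J4 27-29 | J5 29-31 | J2 31-33 | J6 33-35 | J4 35-37 | J5 37-39 | J2 39-41 | J6 41-43 | J4 43-45 | J2 45-47 | J4 47-49 |
Completion: J1=8  J2=47  J3=25  J4=49  J5=39  J6=43
Turnaround (C−A): J1=7  J2=44  J3=22  J4=45  J5=35  J6=35
Turnaround = completion − arrival: J1=7, J2=44, J3=22, J4=45, J5=35, J6=35
Total turnaround = 7 + 44 + 22 + 45 + 35 + 35 = 188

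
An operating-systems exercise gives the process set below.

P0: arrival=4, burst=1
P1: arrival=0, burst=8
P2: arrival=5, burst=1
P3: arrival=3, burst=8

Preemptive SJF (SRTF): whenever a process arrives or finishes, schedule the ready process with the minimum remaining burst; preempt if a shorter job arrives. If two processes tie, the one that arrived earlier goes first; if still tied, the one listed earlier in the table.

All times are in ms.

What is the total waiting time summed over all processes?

Gantt: | P1 0-4 | P0 4-5 | P2 5-6 | P1 6-10 | P3 10-18 |
Completion: P0=5  P1=10  P2=6  P3=18
Waiting = turnaround − burst: P0=0, P1=2, P2=0, P3=7
Total waiting = 0 + 2 + 0 + 7 = 9

9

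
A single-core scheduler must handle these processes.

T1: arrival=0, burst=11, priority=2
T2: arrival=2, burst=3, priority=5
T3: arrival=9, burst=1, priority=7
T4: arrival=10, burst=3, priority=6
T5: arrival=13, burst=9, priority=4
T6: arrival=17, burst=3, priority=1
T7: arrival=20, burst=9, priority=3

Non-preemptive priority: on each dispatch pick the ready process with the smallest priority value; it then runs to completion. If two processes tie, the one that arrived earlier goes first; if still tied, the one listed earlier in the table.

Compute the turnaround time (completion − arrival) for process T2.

12

Timeline: | T1 0-11 | T2 11-14 | T5 14-23 | T6 23-26 | T7 26-35 | T4 35-38 | T3 38-39 |
Completion: T1=11  T2=14  T3=39  T4=38  T5=23  T6=26  T7=35
Turnaround (C−A): T1=11  T2=12  T3=30  T4=28  T5=10  T6=9  T7=15
Turnaround(T2) = completion − arrival = 14 − 2 = 12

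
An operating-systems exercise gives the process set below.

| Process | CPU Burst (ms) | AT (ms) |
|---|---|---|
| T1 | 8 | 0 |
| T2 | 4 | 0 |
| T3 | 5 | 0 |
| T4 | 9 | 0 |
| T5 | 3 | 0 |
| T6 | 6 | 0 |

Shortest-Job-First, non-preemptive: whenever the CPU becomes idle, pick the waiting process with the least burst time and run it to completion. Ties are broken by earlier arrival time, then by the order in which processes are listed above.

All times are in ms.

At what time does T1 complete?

26

Schedule: | T5 0-3 | T2 3-7 | T3 7-12 | T6 12-18 | T1 18-26 | T4 26-35 |
Completion: T1=26  T2=7  T3=12  T4=35  T5=3  T6=18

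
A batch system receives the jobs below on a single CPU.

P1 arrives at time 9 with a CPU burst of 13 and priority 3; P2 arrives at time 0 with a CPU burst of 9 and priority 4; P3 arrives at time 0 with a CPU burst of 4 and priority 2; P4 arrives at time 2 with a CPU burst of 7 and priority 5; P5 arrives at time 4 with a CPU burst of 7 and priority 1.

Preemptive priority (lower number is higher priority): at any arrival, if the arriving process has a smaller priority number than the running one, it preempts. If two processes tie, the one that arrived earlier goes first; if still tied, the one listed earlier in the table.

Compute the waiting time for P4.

31

Timeline: | P3 0-4 | P5 4-11 | P1 11-24 | P2 24-33 | P4 33-40 |
Completion: P1=24  P2=33  P3=4  P4=40  P5=11
Turnaround (C−A): P1=15  P2=33  P3=4  P4=38  P5=7
Waiting(P4) = turnaround − burst = 38 − 7 = 31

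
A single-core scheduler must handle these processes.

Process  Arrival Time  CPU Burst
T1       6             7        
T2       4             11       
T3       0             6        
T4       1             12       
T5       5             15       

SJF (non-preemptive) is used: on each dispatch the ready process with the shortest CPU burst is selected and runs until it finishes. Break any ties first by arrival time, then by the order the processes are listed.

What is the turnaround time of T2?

Schedule: | T3 0-6 | T1 6-13 | T2 13-24 | T4 24-36 | T5 36-51 |
Completion: T1=13  T2=24  T3=6  T4=36  T5=51
Turnaround (C−A): T1=7  T2=20  T3=6  T4=35  T5=46
Turnaround(T2) = completion − arrival = 24 − 4 = 20

20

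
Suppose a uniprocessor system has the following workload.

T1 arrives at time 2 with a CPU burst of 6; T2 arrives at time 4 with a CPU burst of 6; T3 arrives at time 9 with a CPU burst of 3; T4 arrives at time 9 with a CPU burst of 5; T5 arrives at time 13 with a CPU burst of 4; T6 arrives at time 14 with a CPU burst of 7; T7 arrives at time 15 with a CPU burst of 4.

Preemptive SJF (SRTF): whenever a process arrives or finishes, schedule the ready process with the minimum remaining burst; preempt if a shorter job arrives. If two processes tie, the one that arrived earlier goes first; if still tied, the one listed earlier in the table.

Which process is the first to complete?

T1

Timeline: | idle 0-2 | T1 2-8 | T2 8-9 | T3 9-12 | T2 12-17 | T5 17-21 | T7 21-25 | T4 25-30 | T6 30-37 |
Completion: T1=8  T2=17  T3=12  T4=30  T5=21  T6=37  T7=25
Finish order: T1 → T3 → T2 → T5 → T7 → T4 → T6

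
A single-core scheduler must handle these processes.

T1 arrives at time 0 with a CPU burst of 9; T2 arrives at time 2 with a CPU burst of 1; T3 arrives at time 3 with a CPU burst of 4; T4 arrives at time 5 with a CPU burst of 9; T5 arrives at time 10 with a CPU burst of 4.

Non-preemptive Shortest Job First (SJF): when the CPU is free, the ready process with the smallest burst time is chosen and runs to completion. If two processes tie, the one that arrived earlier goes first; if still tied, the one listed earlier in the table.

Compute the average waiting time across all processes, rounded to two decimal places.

6.20

Schedule: | T1 0-9 | T2 9-10 | T3 10-14 | T5 14-18 | T4 18-27 |
Completion: T1=9  T2=10  T3=14  T4=27  T5=18
Turnaround (C−A): T1=9  T2=8  T3=11  T4=22  T5=8
Waiting times: T1=0, T2=7, T3=7, T4=13, T5=4
Average waiting = (0+7+7+13+4) / 5 = 31/5 = 6.20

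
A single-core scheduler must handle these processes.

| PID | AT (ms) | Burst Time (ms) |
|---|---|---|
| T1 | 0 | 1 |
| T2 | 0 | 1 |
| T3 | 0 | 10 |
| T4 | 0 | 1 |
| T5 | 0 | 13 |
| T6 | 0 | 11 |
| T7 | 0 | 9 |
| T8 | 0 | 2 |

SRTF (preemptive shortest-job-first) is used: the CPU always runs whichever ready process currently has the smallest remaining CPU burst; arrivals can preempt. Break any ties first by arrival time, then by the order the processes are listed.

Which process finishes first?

T1

Schedule: | T1 0-1 | T2 1-2 | T4 2-3 | T8 3-5 | T7 5-14 | T3 14-24 | T6 24-35 | T5 35-48 |
Completion: T1=1  T2=2  T3=24  T4=3  T5=48  T6=35  T7=14  T8=5
Turnaround (C−A): T1=1  T2=2  T3=24  T4=3  T5=48  T6=35  T7=14  T8=5
Finish order: T1 → T2 → T4 → T8 → T7 → T3 → T6 → T5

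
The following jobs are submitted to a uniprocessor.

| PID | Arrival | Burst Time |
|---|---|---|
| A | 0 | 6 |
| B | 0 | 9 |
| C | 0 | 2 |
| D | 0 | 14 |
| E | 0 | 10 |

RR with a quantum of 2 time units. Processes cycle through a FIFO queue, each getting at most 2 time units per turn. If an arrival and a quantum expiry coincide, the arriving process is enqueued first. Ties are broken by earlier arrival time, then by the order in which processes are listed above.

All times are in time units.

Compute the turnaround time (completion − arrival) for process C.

6

Gantt: | A 0-2 | B 2-4 | C 4-6 | D 6-8 | E 8-10 | A 10-12 | B 12-14 | D 14-16 | E 16-18 | A 18-20 | B 20-22 | D 22-24 | E 24-26 | B 26-28 | D 28-30 | E 30-32 | B 32-33 | D 33-35 | E 35-37 | D 37-41 |
Completion: A=20  B=33  C=6  D=41  E=37
Turnaround(C) = completion − arrival = 6 − 0 = 6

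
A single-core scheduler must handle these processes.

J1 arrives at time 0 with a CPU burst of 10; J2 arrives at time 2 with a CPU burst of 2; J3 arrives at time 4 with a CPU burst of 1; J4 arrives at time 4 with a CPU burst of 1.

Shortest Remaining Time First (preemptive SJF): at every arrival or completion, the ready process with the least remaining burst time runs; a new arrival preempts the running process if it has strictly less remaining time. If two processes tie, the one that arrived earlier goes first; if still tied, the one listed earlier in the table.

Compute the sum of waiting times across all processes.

5

Timeline: | J1 0-2 | J2 2-4 | J3 4-5 | J4 5-6 | J1 6-14 |
Completion: J1=14  J2=4  J3=5  J4=6
Waiting = turnaround − burst: J1=4, J2=0, J3=0, J4=1
Total waiting = 4 + 0 + 0 + 1 = 5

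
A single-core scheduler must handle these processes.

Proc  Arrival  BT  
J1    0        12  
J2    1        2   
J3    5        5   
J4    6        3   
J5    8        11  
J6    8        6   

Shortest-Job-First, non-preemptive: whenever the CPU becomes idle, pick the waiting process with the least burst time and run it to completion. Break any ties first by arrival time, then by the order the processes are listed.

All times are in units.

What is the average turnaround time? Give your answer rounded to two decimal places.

17.33

Timeline: | J1 0-12 | J2 12-14 | J4 14-17 | J3 17-22 | J6 22-28 | J5 28-39 |
Completion: J1=12  J2=14  J3=22  J4=17  J5=39  J6=28
Turnaround (C−A): J1=12  J2=13  J3=17  J4=11  J5=31  J6=20
Turnaround times: J1=12, J2=13, J3=17, J4=11, J5=31, J6=20
Average turnaround = (12+13+17+11+31+20) / 6 = 104/6 = 17.33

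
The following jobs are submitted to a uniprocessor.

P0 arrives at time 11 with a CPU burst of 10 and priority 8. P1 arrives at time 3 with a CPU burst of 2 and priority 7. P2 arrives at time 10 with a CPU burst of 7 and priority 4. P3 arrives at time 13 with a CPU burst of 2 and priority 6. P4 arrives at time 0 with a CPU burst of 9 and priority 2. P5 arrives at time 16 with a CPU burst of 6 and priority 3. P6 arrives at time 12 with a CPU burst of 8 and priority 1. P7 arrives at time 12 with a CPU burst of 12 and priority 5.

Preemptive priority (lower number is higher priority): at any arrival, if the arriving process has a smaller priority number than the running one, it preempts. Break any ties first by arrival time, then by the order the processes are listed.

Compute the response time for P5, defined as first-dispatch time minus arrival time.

Timeline: | P4 0-9 | P1 9-10 | P2 10-12 | P6 12-20 | P5 20-26 | P2 26-31 | P7 31-43 | P3 43-45 | P1 45-46 | P0 46-56 |
Completion: P0=56  P1=46  P2=31  P3=45  P4=9  P5=26  P6=20  P7=43
Turnaround (C−A): P0=45  P1=43  P2=21  P3=32  P4=9  P5=10  P6=8  P7=31
Response(P5) = first start − arrival = 20 − 16 = 4

4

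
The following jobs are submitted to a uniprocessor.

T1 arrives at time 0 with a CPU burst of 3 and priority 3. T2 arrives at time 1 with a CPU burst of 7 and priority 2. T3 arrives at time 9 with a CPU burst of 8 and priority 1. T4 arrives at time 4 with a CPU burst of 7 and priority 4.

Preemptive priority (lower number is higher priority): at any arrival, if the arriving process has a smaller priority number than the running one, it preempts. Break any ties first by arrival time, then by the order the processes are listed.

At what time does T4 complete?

Gantt: | T1 0-1 | T2 1-8 | T1 8-9 | T3 9-17 | T1 17-18 | T4 18-25 |
Completion: T1=18  T2=8  T3=17  T4=25

25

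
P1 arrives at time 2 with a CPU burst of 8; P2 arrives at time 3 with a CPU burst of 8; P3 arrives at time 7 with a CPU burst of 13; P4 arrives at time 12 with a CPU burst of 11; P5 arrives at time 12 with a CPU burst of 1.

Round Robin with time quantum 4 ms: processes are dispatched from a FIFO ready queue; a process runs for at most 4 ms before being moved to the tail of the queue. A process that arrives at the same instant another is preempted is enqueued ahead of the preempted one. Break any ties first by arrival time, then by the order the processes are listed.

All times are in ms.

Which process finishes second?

P2

Timeline: | idle 0-2 | P1 2-6 | P2 6-10 | P1 10-14 | P3 14-18 | P2 18-22 | P4 22-26 | P5 26-27 | P3 27-31 | P4 31-35 | P3 35-39 | P4 39-42 | P3 42-43 |
Completion: P1=14  P2=22  P3=43  P4=42  P5=27
Finish order: P1 → P2 → P5 → P4 → P3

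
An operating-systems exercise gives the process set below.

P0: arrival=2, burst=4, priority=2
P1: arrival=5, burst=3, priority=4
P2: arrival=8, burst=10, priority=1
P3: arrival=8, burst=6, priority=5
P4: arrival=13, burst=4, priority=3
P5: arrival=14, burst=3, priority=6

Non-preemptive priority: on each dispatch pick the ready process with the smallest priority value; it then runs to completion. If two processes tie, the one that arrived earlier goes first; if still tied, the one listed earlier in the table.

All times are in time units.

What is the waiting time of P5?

Schedule: | idle 0-2 | P0 2-6 | P1 6-9 | P2 9-19 | P4 19-23 | P3 23-29 | P5 29-32 |
Completion: P0=6  P1=9  P2=19  P3=29  P4=23  P5=32
Waiting(P5) = turnaround − burst = 18 − 3 = 15

15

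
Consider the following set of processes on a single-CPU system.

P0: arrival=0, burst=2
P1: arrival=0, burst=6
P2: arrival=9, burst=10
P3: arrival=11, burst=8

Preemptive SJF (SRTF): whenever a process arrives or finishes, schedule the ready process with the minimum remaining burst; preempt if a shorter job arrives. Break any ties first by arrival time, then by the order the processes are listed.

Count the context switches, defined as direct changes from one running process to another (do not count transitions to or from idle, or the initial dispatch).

Schedule: | P0 0-2 | P1 2-8 | idle 8-9 | P2 9-19 | P3 19-27 |
Completion: P0=2  P1=8  P2=19  P3=27

2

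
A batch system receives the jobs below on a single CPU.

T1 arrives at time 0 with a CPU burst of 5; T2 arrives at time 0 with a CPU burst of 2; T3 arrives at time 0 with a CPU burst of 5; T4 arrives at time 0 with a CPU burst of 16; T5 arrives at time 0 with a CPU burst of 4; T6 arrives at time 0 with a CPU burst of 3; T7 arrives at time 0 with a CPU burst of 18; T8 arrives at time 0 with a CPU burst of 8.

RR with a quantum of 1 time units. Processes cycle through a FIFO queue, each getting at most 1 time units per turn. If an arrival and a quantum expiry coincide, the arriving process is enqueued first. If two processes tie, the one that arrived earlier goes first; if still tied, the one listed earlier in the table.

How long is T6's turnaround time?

Gantt: | T1 0-1 | T2 1-2 | T3 2-3 | T4 3-4 | T5 4-5 | T6 5-6 | T7 6-7 | T8 7-8 | T1 8-9 | T2 9-10 | T3 10-11 | T4 11-12 | T5 12-13 | T6 13-14 | T7 14-15 | T8 15-16 | T1 16-17 | T3 17-18 | T4 18-19 | T5 19-20 | T6 20-21 | T7 21-22 | T8 22-23 | T1 23-24 | T3 24-25 | T4 25-26 | T5 26-27 | T7 27-28 | T8 28-29 | T1 29-30 | T3 30-31 | T4 31-32 | T7 32-33 | T8 33-34 | T4 34-35 | T7 35-36 | T8 36-37 | T4 37-38 | T7 38-39 | T8 39-40 | T4 40-41 | T7 41-42 | T8 42-43 | T4 43-44 | T7 44-45 | T4 45-46 | T7 46-47 | T4 47-48 | T7 48-49 | T4 49-50 | T7 50-51 | T4 51-52 | T7 52-53 | T4 53-54 | T7 54-55 | T4 55-56 | T7 56-57 | T4 57-58 | T7 58-61 |
Completion: T1=30  T2=10  T3=31  T4=58  T5=27  T6=21  T7=61  T8=43
Turnaround (C−A): T1=30  T2=10  T3=31  T4=58  T5=27  T6=21  T7=61  T8=43
Turnaround(T6) = completion − arrival = 21 − 0 = 21

21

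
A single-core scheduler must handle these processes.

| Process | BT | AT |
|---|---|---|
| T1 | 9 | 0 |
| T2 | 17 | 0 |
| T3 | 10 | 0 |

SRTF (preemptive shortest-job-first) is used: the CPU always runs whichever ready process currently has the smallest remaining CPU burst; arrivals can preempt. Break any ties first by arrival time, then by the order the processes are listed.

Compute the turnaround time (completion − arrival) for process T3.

Timeline: | T1 0-9 | T3 9-19 | T2 19-36 |
Completion: T1=9  T2=36  T3=19
Turnaround (C−A): T1=9  T2=36  T3=19
Turnaround(T3) = completion − arrival = 19 − 0 = 19

19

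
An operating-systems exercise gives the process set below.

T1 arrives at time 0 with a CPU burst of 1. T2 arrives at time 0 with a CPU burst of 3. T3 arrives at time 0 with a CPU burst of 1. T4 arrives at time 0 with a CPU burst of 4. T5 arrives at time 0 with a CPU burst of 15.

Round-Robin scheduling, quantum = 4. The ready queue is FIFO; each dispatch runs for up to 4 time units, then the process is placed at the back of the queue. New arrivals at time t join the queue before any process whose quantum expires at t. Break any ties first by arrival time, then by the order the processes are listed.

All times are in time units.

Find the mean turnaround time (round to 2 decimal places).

8.60

Timeline: | T1 0-1 | T2 1-4 | T3 4-5 | T4 5-9 | T5 9-24 |
Completion: T1=1  T2=4  T3=5  T4=9  T5=24
Turnaround (C−A): T1=1  T2=4  T3=5  T4=9  T5=24
Turnaround times: T1=1, T2=4, T3=5, T4=9, T5=24
Average turnaround = (1+4+5+9+24) / 5 = 43/5 = 8.60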